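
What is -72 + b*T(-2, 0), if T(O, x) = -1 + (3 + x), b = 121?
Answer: 170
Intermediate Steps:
T(O, x) = 2 + x
-72 + b*T(-2, 0) = -72 + 121*(2 + 0) = -72 + 121*2 = -72 + 242 = 170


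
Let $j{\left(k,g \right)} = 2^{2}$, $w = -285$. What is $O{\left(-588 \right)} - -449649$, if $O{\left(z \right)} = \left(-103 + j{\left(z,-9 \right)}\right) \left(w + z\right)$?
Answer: $536076$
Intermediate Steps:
$j{\left(k,g \right)} = 4$
$O{\left(z \right)} = 28215 - 99 z$ ($O{\left(z \right)} = \left(-103 + 4\right) \left(-285 + z\right) = - 99 \left(-285 + z\right) = 28215 - 99 z$)
$O{\left(-588 \right)} - -449649 = \left(28215 - -58212\right) - -449649 = \left(28215 + 58212\right) + 449649 = 86427 + 449649 = 536076$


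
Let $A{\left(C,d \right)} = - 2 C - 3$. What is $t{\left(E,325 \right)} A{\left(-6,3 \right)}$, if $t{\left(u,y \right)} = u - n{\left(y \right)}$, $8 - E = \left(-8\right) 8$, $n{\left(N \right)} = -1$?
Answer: $657$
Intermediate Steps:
$A{\left(C,d \right)} = -3 - 2 C$
$E = 72$ ($E = 8 - \left(-8\right) 8 = 8 - -64 = 8 + 64 = 72$)
$t{\left(u,y \right)} = 1 + u$ ($t{\left(u,y \right)} = u - -1 = u + 1 = 1 + u$)
$t{\left(E,325 \right)} A{\left(-6,3 \right)} = \left(1 + 72\right) \left(-3 - -12\right) = 73 \left(-3 + 12\right) = 73 \cdot 9 = 657$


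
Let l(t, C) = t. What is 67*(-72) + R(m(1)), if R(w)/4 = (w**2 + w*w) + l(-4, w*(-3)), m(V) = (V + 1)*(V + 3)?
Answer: -4328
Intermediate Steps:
m(V) = (1 + V)*(3 + V)
R(w) = -16 + 8*w**2 (R(w) = 4*((w**2 + w*w) - 4) = 4*((w**2 + w**2) - 4) = 4*(2*w**2 - 4) = 4*(-4 + 2*w**2) = -16 + 8*w**2)
67*(-72) + R(m(1)) = 67*(-72) + (-16 + 8*(3 + 1**2 + 4*1)**2) = -4824 + (-16 + 8*(3 + 1 + 4)**2) = -4824 + (-16 + 8*8**2) = -4824 + (-16 + 8*64) = -4824 + (-16 + 512) = -4824 + 496 = -4328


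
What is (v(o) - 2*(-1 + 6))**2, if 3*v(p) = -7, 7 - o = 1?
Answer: 1369/9 ≈ 152.11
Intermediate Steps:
o = 6 (o = 7 - 1*1 = 7 - 1 = 6)
v(p) = -7/3 (v(p) = (1/3)*(-7) = -7/3)
(v(o) - 2*(-1 + 6))**2 = (-7/3 - 2*(-1 + 6))**2 = (-7/3 - 2*5)**2 = (-7/3 - 10)**2 = (-37/3)**2 = 1369/9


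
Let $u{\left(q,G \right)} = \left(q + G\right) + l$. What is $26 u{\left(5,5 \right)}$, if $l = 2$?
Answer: $312$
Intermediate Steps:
$u{\left(q,G \right)} = 2 + G + q$ ($u{\left(q,G \right)} = \left(q + G\right) + 2 = \left(G + q\right) + 2 = 2 + G + q$)
$26 u{\left(5,5 \right)} = 26 \left(2 + 5 + 5\right) = 26 \cdot 12 = 312$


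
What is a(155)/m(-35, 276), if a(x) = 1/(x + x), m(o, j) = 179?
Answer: 1/55490 ≈ 1.8021e-5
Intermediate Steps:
a(x) = 1/(2*x)
a(155)/m(-35, 276) = ((½)/155)/179 = ((½)*(1/155))*(1/179) = (1/310)*(1/179) = 1/55490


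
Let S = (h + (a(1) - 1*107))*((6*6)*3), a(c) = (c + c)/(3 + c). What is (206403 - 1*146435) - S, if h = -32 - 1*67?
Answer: 82162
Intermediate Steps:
a(c) = 2*c/(3 + c) (a(c) = (2*c)/(3 + c) = 2*c/(3 + c))
h = -99 (h = -32 - 67 = -99)
S = -22194 (S = (-99 + (2*1/(3 + 1) - 1*107))*((6*6)*3) = (-99 + (2*1/4 - 107))*(36*3) = (-99 + (2*1*(¼) - 107))*108 = (-99 + (½ - 107))*108 = (-99 - 213/2)*108 = -411/2*108 = -22194)
(206403 - 1*146435) - S = (206403 - 1*146435) - 1*(-22194) = (206403 - 146435) + 22194 = 59968 + 22194 = 82162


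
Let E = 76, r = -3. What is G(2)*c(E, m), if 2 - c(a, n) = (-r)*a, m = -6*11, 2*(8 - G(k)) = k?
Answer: -1582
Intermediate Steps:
G(k) = 8 - k/2
m = -66
c(a, n) = 2 - 3*a (c(a, n) = 2 - (-1*(-3))*a = 2 - 3*a)
G(2)*c(E, m) = (8 - ½*2)*(2 - 3*76) = (8 - 1)*(2 - 228) = 7*(-226) = -1582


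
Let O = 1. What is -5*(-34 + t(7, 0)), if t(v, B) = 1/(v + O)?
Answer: 1355/8 ≈ 169.38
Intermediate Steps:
t(v, B) = 1/(1 + v) (t(v, B) = 1/(v + 1) = 1/(1 + v))
-5*(-34 + t(7, 0)) = -5*(-34 + 1/(1 + 7)) = -5*(-34 + 1/8) = -5*(-34 + ⅛) = -5*(-271/8) = 1355/8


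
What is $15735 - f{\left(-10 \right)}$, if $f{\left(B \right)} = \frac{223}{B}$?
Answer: $\frac{157573}{10} \approx 15757.0$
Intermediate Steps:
$15735 - f{\left(-10 \right)} = 15735 - \frac{223}{-10} = 15735 - 223 \left(- \frac{1}{10}\right) = 15735 - - \frac{223}{10} = 15735 + \frac{223}{10} = \frac{157573}{10}$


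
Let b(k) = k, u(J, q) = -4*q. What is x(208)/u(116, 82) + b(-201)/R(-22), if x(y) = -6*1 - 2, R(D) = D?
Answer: 8263/902 ≈ 9.1608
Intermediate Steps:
x(y) = -8 (x(y) = -6 - 2 = -8)
x(208)/u(116, 82) + b(-201)/R(-22) = -8/((-4*82)) - 201/(-22) = -8/(-328) - 201*(-1/22) = -8*(-1/328) + 201/22 = 1/41 + 201/22 = 8263/902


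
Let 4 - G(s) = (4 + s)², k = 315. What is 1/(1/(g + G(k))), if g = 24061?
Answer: -77696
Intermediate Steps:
G(s) = 4 - (4 + s)²
1/(1/(g + G(k))) = 1/(1/(24061 + (4 - (4 + 315)²))) = 1/(1/(24061 + (4 - 1*319²))) = 1/(1/(24061 + (4 - 1*101761))) = 1/(1/(24061 + (4 - 101761))) = 1/(1/(24061 - 101757)) = 1/(1/(-77696)) = 1/(-1/77696) = -77696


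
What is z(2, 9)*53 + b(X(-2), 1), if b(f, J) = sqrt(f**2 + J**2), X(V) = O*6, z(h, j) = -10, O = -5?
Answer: -530 + sqrt(901) ≈ -499.98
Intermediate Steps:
X(V) = -30 (X(V) = -5*6 = -30)
b(f, J) = sqrt(J**2 + f**2)
z(2, 9)*53 + b(X(-2), 1) = -10*53 + sqrt(1**2 + (-30)**2) = -530 + sqrt(1 + 900) = -530 + sqrt(901)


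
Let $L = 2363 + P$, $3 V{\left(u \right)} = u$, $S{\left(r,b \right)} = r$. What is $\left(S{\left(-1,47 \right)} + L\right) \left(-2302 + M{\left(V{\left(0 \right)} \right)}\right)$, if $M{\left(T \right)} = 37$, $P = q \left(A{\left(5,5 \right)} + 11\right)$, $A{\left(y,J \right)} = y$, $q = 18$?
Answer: $-6002250$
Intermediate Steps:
$P = 288$ ($P = 18 \left(5 + 11\right) = 18 \cdot 16 = 288$)
$V{\left(u \right)} = \frac{u}{3}$
$L = 2651$ ($L = 2363 + 288 = 2651$)
$\left(S{\left(-1,47 \right)} + L\right) \left(-2302 + M{\left(V{\left(0 \right)} \right)}\right) = \left(-1 + 2651\right) \left(-2302 + 37\right) = 2650 \left(-2265\right) = -6002250$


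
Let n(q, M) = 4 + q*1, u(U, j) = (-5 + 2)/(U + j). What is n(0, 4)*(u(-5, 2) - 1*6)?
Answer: -20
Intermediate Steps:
u(U, j) = -3/(U + j)
n(q, M) = 4 + q
n(0, 4)*(u(-5, 2) - 1*6) = (4 + 0)*(-3/(-5 + 2) - 1*6) = 4*(-3/(-3) - 6) = 4*(-3*(-⅓) - 6) = 4*(1 - 6) = 4*(-5) = -20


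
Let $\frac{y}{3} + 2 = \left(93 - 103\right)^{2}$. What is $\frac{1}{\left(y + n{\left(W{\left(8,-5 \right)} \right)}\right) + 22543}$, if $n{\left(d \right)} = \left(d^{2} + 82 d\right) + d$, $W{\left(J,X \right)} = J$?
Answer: $\frac{1}{23565} \approx 4.2436 \cdot 10^{-5}$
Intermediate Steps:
$n{\left(d \right)} = d^{2} + 83 d$
$y = 294$ ($y = -6 + 3 \left(93 - 103\right)^{2} = -6 + 3 \left(-10\right)^{2} = -6 + 3 \cdot 100 = -6 + 300 = 294$)
$\frac{1}{\left(y + n{\left(W{\left(8,-5 \right)} \right)}\right) + 22543} = \frac{1}{\left(294 + 8 \left(83 + 8\right)\right) + 22543} = \frac{1}{\left(294 + 8 \cdot 91\right) + 22543} = \frac{1}{\left(294 + 728\right) + 22543} = \frac{1}{1022 + 22543} = \frac{1}{23565}$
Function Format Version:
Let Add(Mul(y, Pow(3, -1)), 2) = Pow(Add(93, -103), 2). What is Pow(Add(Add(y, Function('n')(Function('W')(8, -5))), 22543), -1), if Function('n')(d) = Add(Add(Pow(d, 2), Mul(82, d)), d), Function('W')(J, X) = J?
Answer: Rational(1, 23565) ≈ 4.2436e-5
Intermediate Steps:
Function('n')(d) = Add(Pow(d, 2), Mul(83, d))
y = 294 (y = Add(-6, Mul(3, Pow(Add(93, -103), 2))) = Add(-6, Mul(3, Pow(-10, 2))) = Add(-6, Mul(3, 100)) = Add(-6, 300) = 294)
Pow(Add(Add(y, Function('n')(Function('W')(8, -5))), 22543), -1) = Pow(Add(Add(294, Mul(8, Add(83, 8))), 22543), -1) = Pow(Add(Add(294, Mul(8, 91)), 22543), -1) = Pow(Add(Add(294, 728), 22543), -1) = Pow(Add(1022, 22543), -1) = Pow(23565, -1) = Rational(1, 23565)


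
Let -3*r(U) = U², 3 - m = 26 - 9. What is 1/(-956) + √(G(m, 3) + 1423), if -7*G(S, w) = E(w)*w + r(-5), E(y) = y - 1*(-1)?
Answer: -1/956 + 4*√39207/21 ≈ 37.715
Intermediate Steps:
m = -14 (m = 3 - (26 - 9) = 3 - 1*17 = 3 - 17 = -14)
r(U) = -U²/3
E(y) = 1 + y (E(y) = y + 1 = 1 + y)
G(S, w) = 25/21 - w*(1 + w)/7 (G(S, w) = -((1 + w)*w - ⅓*(-5)²)/7 = -(w*(1 + w) - ⅓*25)/7 = -(w*(1 + w) - 25/3)/7 = -(-25/3 + w*(1 + w))/7 = 25/21 - w*(1 + w)/7)
1/(-956) + √(G(m, 3) + 1423) = 1/(-956) + √((25/21 - ⅐*3*(1 + 3)) + 1423) = -1/956 + √((25/21 - ⅐*3*4) + 1423) = -1/956 + √((25/21 - 12/7) + 1423) = -1/956 + √(-11/21 + 1423) = -1/956 + √(29872/21) = -1/956 + 4*√39207/21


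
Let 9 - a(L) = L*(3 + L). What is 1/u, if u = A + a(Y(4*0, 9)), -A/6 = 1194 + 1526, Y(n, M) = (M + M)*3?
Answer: -1/19389 ≈ -5.1576e-5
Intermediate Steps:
Y(n, M) = 6*M (Y(n, M) = (2*M)*3 = 6*M)
a(L) = 9 - L*(3 + L)
A = -16320 (A = -6*(1194 + 1526) = -6*2720 = -16320)
u = -19389 (u = -16320 + (9 - (6*9)² - 18*9) = -16320 + (9 - 1*54² - 3*54) = -16320 + (9 - 1*2916 - 162) = -16320 + (9 - 2916 - 162) = -16320 - 3069 = -19389)
1/u = 1/(-19389) = -1/19389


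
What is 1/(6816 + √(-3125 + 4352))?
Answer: 2272/15485543 - √1227/46456629 ≈ 0.00014596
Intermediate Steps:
1/(6816 + √(-3125 + 4352)) = 1/(6816 + √1227)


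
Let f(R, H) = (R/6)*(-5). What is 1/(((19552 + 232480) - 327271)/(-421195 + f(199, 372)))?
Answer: 2528165/451434 ≈ 5.6003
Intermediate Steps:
f(R, H) = -5*R/6 (f(R, H) = (R/6)*(-5) = -5*R/6)
1/(((19552 + 232480) - 327271)/(-421195 + f(199, 372))) = 1/(((19552 + 232480) - 327271)/(-421195 - ⅚*199)) = 1/((252032 - 327271)/(-421195 - 995/6)) = 1/(-75239/(-2528165/6)) = 1/(-75239*(-6/2528165)) = 1/(451434/2528165) = 2528165/451434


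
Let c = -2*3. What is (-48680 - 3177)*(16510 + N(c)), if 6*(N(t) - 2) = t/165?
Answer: -141283307503/165 ≈ -8.5626e+8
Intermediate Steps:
c = -6
N(t) = 2 + t/990 (N(t) = 2 + (t/165)/6 = 2 + t/990)
(-48680 - 3177)*(16510 + N(c)) = (-48680 - 3177)*(16510 + (2 + (1/990)*(-6))) = -51857*(16510 + (2 - 1/165)) = -51857*(16510 + 329/165) = -51857*2724479/165 = -141283307503/165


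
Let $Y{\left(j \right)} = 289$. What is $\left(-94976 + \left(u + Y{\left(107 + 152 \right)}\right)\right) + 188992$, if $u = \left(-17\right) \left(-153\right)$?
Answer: $96906$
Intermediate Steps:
$u = 2601$
$\left(-94976 + \left(u + Y{\left(107 + 152 \right)}\right)\right) + 188992 = \left(-94976 + \left(2601 + 289\right)\right) + 188992 = \left(-94976 + 2890\right) + 188992 = -92086 + 188992 = 96906$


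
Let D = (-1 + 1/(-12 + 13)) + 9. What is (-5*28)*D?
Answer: -1260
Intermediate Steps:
D = 9 (D = (-1 + 1/1) + 9 = (-1 + 1) + 9 = 0 + 9 = 9)
(-5*28)*D = -5*28*9 = -140*9 = -1260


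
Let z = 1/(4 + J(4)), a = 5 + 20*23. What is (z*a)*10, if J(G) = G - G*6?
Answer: -2325/8 ≈ -290.63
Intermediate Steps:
J(G) = -5*G (J(G) = G - 6*G = -5*G)
a = 465 (a = 5 + 460 = 465)
z = -1/16 (z = 1/(4 - 5*4) = 1/(4 - 20) = 1/(-16) = -1/16 ≈ -0.062500)
(z*a)*10 = -1/16*465*10 = -465/16*10 = -2325/8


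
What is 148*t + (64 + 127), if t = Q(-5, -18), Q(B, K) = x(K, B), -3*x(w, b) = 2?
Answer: 277/3 ≈ 92.333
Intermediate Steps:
x(w, b) = -⅔ (x(w, b) = -⅓*2 = -⅔)
Q(B, K) = -⅔
t = -⅔ ≈ -0.66667
148*t + (64 + 127) = 148*(-⅔) + (64 + 127) = -296/3 + 191 = 277/3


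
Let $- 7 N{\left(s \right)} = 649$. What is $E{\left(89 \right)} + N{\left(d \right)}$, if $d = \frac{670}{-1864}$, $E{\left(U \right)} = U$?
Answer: $- \frac{26}{7} \approx -3.7143$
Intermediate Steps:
$d = - \frac{335}{932}$ ($d = 670 \left(- \frac{1}{1864}\right) = - \frac{335}{932} \approx -0.35944$)
$N{\left(s \right)} = - \frac{649}{7}$ ($N{\left(s \right)} = \left(- \frac{1}{7}\right) 649 = - \frac{649}{7}$)
$E{\left(89 \right)} + N{\left(d \right)} = 89 - \frac{649}{7} = - \frac{26}{7}$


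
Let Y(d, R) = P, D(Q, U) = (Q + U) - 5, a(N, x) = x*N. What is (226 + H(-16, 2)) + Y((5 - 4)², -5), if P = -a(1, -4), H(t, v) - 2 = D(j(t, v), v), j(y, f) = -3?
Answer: 226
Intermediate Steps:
a(N, x) = N*x
D(Q, U) = -5 + Q + U
H(t, v) = -6 + v (H(t, v) = 2 + (-5 - 3 + v) = 2 + (-8 + v) = -6 + v)
P = 4 (P = -(-4) = -1*(-4) = 4)
Y(d, R) = 4
(226 + H(-16, 2)) + Y((5 - 4)², -5) = (226 + (-6 + 2)) + 4 = (226 - 4) + 4 = 222 + 4 = 226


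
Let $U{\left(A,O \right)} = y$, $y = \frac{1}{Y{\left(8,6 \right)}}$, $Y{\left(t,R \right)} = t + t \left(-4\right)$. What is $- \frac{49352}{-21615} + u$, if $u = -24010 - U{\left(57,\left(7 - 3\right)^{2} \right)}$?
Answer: $- \frac{1383802393}{57640} \approx -24008.0$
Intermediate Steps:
$Y{\left(t,R \right)} = - 3 t$ ($Y{\left(t,R \right)} = t - 4 t = - 3 t$)
$y = - \frac{1}{24}$ ($y = \frac{1}{\left(-3\right) 8} = \frac{1}{-24} = - \frac{1}{24} \approx -0.041667$)
$U{\left(A,O \right)} = - \frac{1}{24}$
$u = - \frac{576239}{24}$ ($u = -24010 - - \frac{1}{24} = -24010 + \frac{1}{24} = - \frac{576239}{24} \approx -24010.0$)
$- \frac{49352}{-21615} + u = - \frac{49352}{-21615} - \frac{576239}{24} = \left(-49352\right) \left(- \frac{1}{21615}\right) - \frac{576239}{24} = \frac{49352}{21615} - \frac{576239}{24} = - \frac{1383802393}{57640}$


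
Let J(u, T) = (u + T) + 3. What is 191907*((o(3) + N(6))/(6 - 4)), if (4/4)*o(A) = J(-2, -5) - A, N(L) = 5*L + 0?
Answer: 4413861/2 ≈ 2.2069e+6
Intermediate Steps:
J(u, T) = 3 + T + u (J(u, T) = (T + u) + 3 = 3 + T + u)
N(L) = 5*L
o(A) = -4 - A (o(A) = (3 - 5 - 2) - A = -4 - A)
191907*((o(3) + N(6))/(6 - 4)) = 191907*(((-4 - 1*3) + 5*6)/(6 - 4)) = 191907*(((-4 - 3) + 30)/2) = 191907*((-7 + 30)/2) = 191907*((½)*23) = 191907*(23/2) = 4413861/2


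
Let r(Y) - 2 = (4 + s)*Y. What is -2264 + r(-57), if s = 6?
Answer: -2832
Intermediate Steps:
r(Y) = 2 + 10*Y (r(Y) = 2 + (4 + 6)*Y = 2 + 10*Y)
-2264 + r(-57) = -2264 + (2 + 10*(-57)) = -2264 + (2 - 570) = -2264 - 568 = -2832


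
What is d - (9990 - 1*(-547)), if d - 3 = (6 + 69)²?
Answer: -4909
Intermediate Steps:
d = 5628 (d = 3 + (6 + 69)² = 3 + 75² = 3 + 5625 = 5628)
d - (9990 - 1*(-547)) = 5628 - (9990 - 1*(-547)) = 5628 - (9990 + 547) = 5628 - 1*10537 = 5628 - 10537 = -4909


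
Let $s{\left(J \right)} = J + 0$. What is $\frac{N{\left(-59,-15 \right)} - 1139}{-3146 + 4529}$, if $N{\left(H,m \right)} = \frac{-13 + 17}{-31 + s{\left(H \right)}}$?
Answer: $- \frac{51257}{62235} \approx -0.8236$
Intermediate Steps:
$s{\left(J \right)} = J$
$N{\left(H,m \right)} = \frac{4}{-31 + H}$ ($N{\left(H,m \right)} = \frac{-13 + 17}{-31 + H} = \frac{4}{-31 + H}$)
$\frac{N{\left(-59,-15 \right)} - 1139}{-3146 + 4529} = \frac{\frac{4}{-31 - 59} - 1139}{-3146 + 4529} = \frac{\frac{4}{-90} - 1139}{1383} = \left(4 \left(- \frac{1}{90}\right) - 1139\right) \frac{1}{1383} = \left(- \frac{2}{45} - 1139\right) \frac{1}{1383} = \left(- \frac{51257}{45}\right) \frac{1}{1383} = - \frac{51257}{62235}$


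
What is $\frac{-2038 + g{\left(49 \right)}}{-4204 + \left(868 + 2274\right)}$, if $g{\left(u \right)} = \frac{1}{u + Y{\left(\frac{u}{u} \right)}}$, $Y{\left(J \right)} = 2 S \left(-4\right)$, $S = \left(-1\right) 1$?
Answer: $\frac{116165}{60534} \approx 1.919$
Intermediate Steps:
$S = -1$
$Y{\left(J \right)} = 8$ ($Y{\left(J \right)} = 2 \left(-1\right) \left(-4\right) = \left(-2\right) \left(-4\right) = 8$)
$g{\left(u \right)} = \frac{1}{8 + u}$ ($g{\left(u \right)} = \frac{1}{u + 8} = \frac{1}{8 + u}$)
$\frac{-2038 + g{\left(49 \right)}}{-4204 + \left(868 + 2274\right)} = \frac{-2038 + \frac{1}{8 + 49}}{-4204 + \left(868 + 2274\right)} = \frac{-2038 + \frac{1}{57}}{-4204 + 3142} = \frac{-2038 + \frac{1}{57}}{-1062} = \left(- \frac{116165}{57}\right) \left(- \frac{1}{1062}\right) = \frac{116165}{60534}$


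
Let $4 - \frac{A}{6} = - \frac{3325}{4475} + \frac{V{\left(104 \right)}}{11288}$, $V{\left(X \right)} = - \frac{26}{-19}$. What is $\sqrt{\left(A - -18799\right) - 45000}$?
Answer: $\frac{i \sqrt{2410866701007173642}}{9597622} \approx 161.78 i$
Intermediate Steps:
$V{\left(X \right)} = \frac{26}{19}$ ($V{\left(X \right)} = \left(-26\right) \left(- \frac{1}{19}\right) = \frac{26}{19}$)
$A = \frac{273123111}{9597622}$ ($A = 24 - 6 \left(- \frac{3325}{4475} + \frac{26}{19 \cdot 11288}\right) = 24 - 6 \left(\left(-3325\right) \frac{1}{4475} + \frac{26}{19} \cdot \frac{1}{11288}\right) = 24 - 6 \left(- \frac{133}{179} + \frac{13}{107236}\right) = 24 - - \frac{42780183}{9597622} = 24 + \frac{42780183}{9597622} = \frac{273123111}{9597622} \approx 28.457$)
$\sqrt{\left(A - -18799\right) - 45000} = \sqrt{\left(\frac{273123111}{9597622} - -18799\right) - 45000} = \sqrt{\left(\frac{273123111}{9597622} + 18799\right) - 45000} = \sqrt{\frac{180698819089}{9597622} - 45000} = \sqrt{- \frac{251194170911}{9597622}} = \frac{i \sqrt{2410866701007173642}}{9597622}$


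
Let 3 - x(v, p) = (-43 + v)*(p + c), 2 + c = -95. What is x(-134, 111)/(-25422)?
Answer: -827/8474 ≈ -0.097593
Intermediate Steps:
c = -97 (c = -2 - 95 = -97)
x(v, p) = 3 - (-97 + p)*(-43 + v) (x(v, p) = 3 - (-43 + v)*(p - 97) = 3 - (-43 + v)*(-97 + p) = 3 - (-97 + p)*(-43 + v))
x(-134, 111)/(-25422) = (-4168 + 43*111 + 97*(-134) - 1*111*(-134))/(-25422) = (-4168 + 4773 - 12998 + 14874)*(-1/25422) = 2481*(-1/25422) = -827/8474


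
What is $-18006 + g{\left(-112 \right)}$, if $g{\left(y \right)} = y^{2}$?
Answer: $-5462$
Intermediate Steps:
$-18006 + g{\left(-112 \right)} = -18006 + \left(-112\right)^{2} = -18006 + 12544 = -5462$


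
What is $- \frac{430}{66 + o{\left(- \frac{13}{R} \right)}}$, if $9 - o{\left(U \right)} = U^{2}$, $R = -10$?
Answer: $- \frac{43000}{7331} \approx -5.8655$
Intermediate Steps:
$o{\left(U \right)} = 9 - U^{2}$
$- \frac{430}{66 + o{\left(- \frac{13}{R} \right)}} = - \frac{430}{66 + \left(9 - \left(- \frac{13}{-10}\right)^{2}\right)} = - \frac{430}{66 + \left(9 - \left(\left(-13\right) \left(- \frac{1}{10}\right)\right)^{2}\right)} = - \frac{430}{66 + \left(9 - \left(\frac{13}{10}\right)^{2}\right)} = - \frac{430}{66 + \left(9 - \frac{169}{100}\right)} = - \frac{430}{66 + \frac{731}{100}} = - \frac{430}{\frac{7331}{100}} = \left(-430\right) \frac{100}{7331} = - \frac{43000}{7331}$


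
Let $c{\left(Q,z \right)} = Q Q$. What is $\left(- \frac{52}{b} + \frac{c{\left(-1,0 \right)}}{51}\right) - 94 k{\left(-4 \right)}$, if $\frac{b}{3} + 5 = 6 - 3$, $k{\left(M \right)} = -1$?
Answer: $\frac{5237}{51} \approx 102.69$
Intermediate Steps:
$c{\left(Q,z \right)} = Q^{2}$
$b = -6$ ($b = -15 + 3 \left(6 - 3\right) = -15 + 3 \cdot 3 = -15 + 9 = -6$)
$\left(- \frac{52}{b} + \frac{c{\left(-1,0 \right)}}{51}\right) - 94 k{\left(-4 \right)} = \left(- \frac{52}{-6} + \frac{\left(-1\right)^{2}}{51}\right) - -94 = \left(\left(-52\right) \left(- \frac{1}{6}\right) + 1 \cdot \frac{1}{51}\right) + 94 = \left(\frac{26}{3} + \frac{1}{51}\right) + 94 = \frac{443}{51} + 94 = \frac{5237}{51}$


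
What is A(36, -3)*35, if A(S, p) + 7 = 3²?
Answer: 70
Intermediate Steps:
A(S, p) = 2 (A(S, p) = -7 + 3² = -7 + 9 = 2)
A(36, -3)*35 = 2*35 = 70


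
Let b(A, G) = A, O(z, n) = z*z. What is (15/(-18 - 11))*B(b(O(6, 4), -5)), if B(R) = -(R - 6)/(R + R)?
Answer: 25/116 ≈ 0.21552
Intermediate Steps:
O(z, n) = z²
B(R) = -(-6 + R)/(2*R)
(15/(-18 - 11))*B(b(O(6, 4), -5)) = (15/(-18 - 11))*((6 - 1*6²)/(2*(6²))) = (15/(-29))*((½)*(6 - 1*36)/36) = (-1/29*15)*((½)*(1/36)*(6 - 36)) = -15*(-30)/(58*36) = -15/29*(-5/12) = 25/116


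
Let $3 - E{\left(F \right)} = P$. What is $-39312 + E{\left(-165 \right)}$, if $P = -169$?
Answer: $-39140$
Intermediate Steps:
$E{\left(F \right)} = 172$ ($E{\left(F \right)} = 3 - -169 = 3 + 169 = 172$)
$-39312 + E{\left(-165 \right)} = -39312 + 172 = -39140$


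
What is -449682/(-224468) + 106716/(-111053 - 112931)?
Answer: 4797952875/3142327532 ≈ 1.5269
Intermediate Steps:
-449682/(-224468) + 106716/(-111053 - 112931) = -449682*(-1/224468) + 106716/(-223984) = 224841/112234 + 106716*(-1/223984) = 224841/112234 - 26679/55996 = 4797952875/3142327532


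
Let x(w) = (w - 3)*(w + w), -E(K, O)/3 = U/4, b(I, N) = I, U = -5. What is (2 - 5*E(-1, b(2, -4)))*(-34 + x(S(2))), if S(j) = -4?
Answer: -737/2 ≈ -368.50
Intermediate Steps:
E(K, O) = 15/4 (E(K, O) = -(-15)/4 = -3*(-5/4) = 15/4)
x(w) = 2*w*(-3 + w) (x(w) = (-3 + w)*(2*w) = 2*w*(-3 + w))
(2 - 5*E(-1, b(2, -4)))*(-34 + x(S(2))) = (2 - 5*15/4)*(-34 + 2*(-4)*(-3 - 4)) = (2 - 75/4)*(-34 + 2*(-4)*(-7)) = -67*(-34 + 56)/4 = -67/4*22 = -737/2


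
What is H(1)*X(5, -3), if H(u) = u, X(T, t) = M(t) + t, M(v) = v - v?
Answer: -3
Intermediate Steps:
M(v) = 0
X(T, t) = t (X(T, t) = 0 + t = t)
H(1)*X(5, -3) = 1*(-3) = -3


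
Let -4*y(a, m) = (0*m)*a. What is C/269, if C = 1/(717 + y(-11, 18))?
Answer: 1/192873 ≈ 5.1848e-6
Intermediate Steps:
y(a, m) = 0 (y(a, m) = -0*m*a/4 = -0*a = -1/4*0 = 0)
C = 1/717 (C = 1/(717 + 0) = 1/717 ≈ 0.0013947)
C/269 = (1/717)/269 = (1/717)*(1/269) = 1/192873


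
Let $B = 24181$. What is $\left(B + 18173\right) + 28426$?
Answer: $70780$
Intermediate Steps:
$\left(B + 18173\right) + 28426 = \left(24181 + 18173\right) + 28426 = 42354 + 28426 = 70780$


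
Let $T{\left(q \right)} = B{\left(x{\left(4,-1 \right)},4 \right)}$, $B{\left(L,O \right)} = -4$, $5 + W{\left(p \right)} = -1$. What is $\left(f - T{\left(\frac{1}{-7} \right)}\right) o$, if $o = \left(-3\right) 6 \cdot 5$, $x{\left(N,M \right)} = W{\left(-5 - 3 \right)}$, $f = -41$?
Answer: $3330$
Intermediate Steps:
$W{\left(p \right)} = -6$ ($W{\left(p \right)} = -5 - 1 = -6$)
$x{\left(N,M \right)} = -6$
$T{\left(q \right)} = -4$
$o = -90$ ($o = \left(-18\right) 5 = -90$)
$\left(f - T{\left(\frac{1}{-7} \right)}\right) o = \left(-41 - -4\right) \left(-90\right) = \left(-41 + 4\right) \left(-90\right) = \left(-37\right) \left(-90\right) = 3330$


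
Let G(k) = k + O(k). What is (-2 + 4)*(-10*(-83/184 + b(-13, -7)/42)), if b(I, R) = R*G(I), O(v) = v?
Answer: -10715/138 ≈ -77.645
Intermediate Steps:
G(k) = 2*k (G(k) = k + k = 2*k)
b(I, R) = 2*I*R (b(I, R) = R*(2*I) = 2*I*R)
(-2 + 4)*(-10*(-83/184 + b(-13, -7)/42)) = (-2 + 4)*(-10*(-83/184 + (2*(-13)*(-7))/42)) = 2*(-10*(-83*1/184 + 182*(1/42))) = 2*(-10*(-83/184 + 13/3)) = 2*(-10*2143/552) = 2*(-10715/276) = -10715/138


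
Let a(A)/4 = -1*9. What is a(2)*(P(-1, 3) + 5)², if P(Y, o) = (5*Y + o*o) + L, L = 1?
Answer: -3600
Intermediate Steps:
a(A) = -36 (a(A) = 4*(-1*9) = 4*(-9) = -36)
P(Y, o) = 1 + o² + 5*Y (P(Y, o) = (5*Y + o*o) + 1 = (5*Y + o²) + 1 = (o² + 5*Y) + 1 = 1 + o² + 5*Y)
a(2)*(P(-1, 3) + 5)² = -36*((1 + 3² + 5*(-1)) + 5)² = -36*((1 + 9 - 5) + 5)² = -36*(5 + 5)² = -36*10² = -36*100 = -3600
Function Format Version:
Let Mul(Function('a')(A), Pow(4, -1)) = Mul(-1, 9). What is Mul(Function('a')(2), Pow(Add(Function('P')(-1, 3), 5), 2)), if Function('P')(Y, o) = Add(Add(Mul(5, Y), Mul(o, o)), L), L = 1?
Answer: -3600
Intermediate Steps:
Function('a')(A) = -36 (Function('a')(A) = Mul(4, Mul(-1, 9)) = Mul(4, -9) = -36)
Function('P')(Y, o) = Add(1, Pow(o, 2), Mul(5, Y)) (Function('P')(Y, o) = Add(Add(Mul(5, Y), Mul(o, o)), 1) = Add(Add(Mul(5, Y), Pow(o, 2)), 1) = Add(Add(Pow(o, 2), Mul(5, Y)), 1) = Add(1, Pow(o, 2), Mul(5, Y)))
Mul(Function('a')(2), Pow(Add(Function('P')(-1, 3), 5), 2)) = Mul(-36, Pow(Add(Add(1, Pow(3, 2), Mul(5, -1)), 5), 2)) = Mul(-36, Pow(Add(Add(1, 9, -5), 5), 2)) = Mul(-36, Pow(Add(5, 5), 2)) = Mul(-36, Pow(10, 2)) = Mul(-36, 100) = -3600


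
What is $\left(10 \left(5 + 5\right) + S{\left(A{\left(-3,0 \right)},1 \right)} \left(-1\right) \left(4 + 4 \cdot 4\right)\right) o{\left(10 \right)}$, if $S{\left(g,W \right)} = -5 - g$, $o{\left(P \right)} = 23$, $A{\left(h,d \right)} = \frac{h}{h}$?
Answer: $5060$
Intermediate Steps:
$A{\left(h,d \right)} = 1$
$\left(10 \left(5 + 5\right) + S{\left(A{\left(-3,0 \right)},1 \right)} \left(-1\right) \left(4 + 4 \cdot 4\right)\right) o{\left(10 \right)} = \left(10 \left(5 + 5\right) + \left(-5 - 1\right) \left(-1\right) \left(4 + 4 \cdot 4\right)\right) 23 = \left(10 \cdot 10 + \left(-5 - 1\right) \left(-1\right) \left(4 + 16\right)\right) 23 = \left(100 + \left(-6\right) \left(-1\right) 20\right) 23 = \left(100 + 6 \cdot 20\right) 23 = \left(100 + 120\right) 23 = 220 \cdot 23 = 5060$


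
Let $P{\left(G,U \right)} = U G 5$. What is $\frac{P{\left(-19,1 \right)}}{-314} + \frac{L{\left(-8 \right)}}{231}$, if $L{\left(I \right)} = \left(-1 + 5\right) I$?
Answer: $\frac{11897}{72534} \approx 0.16402$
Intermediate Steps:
$P{\left(G,U \right)} = 5 G U$ ($P{\left(G,U \right)} = G U 5 = 5 G U$)
$L{\left(I \right)} = 4 I$
$\frac{P{\left(-19,1 \right)}}{-314} + \frac{L{\left(-8 \right)}}{231} = \frac{5 \left(-19\right) 1}{-314} + \frac{4 \left(-8\right)}{231} = \left(-95\right) \left(- \frac{1}{314}\right) - \frac{32}{231} = \frac{95}{314} - \frac{32}{231} = \frac{11897}{72534}$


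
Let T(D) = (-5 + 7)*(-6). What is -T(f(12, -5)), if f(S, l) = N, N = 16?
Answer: 12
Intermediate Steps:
f(S, l) = 16
T(D) = -12 (T(D) = 2*(-6) = -12)
-T(f(12, -5)) = -1*(-12) = 12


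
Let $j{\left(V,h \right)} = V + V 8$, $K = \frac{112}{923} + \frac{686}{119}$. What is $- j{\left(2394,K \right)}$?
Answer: $-21546$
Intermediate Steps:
$K = \frac{92358}{15691}$ ($K = 112 \cdot \frac{1}{923} + 686 \cdot \frac{1}{119} = \frac{112}{923} + \frac{98}{17} = \frac{92358}{15691} \approx 5.886$)
$j{\left(V,h \right)} = 9 V$ ($j{\left(V,h \right)} = V + 8 V = 9 V$)
$- j{\left(2394,K \right)} = - 9 \cdot 2394 = \left(-1\right) 21546 = -21546$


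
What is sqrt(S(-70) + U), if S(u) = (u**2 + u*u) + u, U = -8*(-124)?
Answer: sqrt(10722) ≈ 103.55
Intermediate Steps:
U = 992
S(u) = u + 2*u**2 (S(u) = (u**2 + u**2) + u = 2*u**2 + u = u + 2*u**2)
sqrt(S(-70) + U) = sqrt(-70*(1 + 2*(-70)) + 992) = sqrt(-70*(1 - 140) + 992) = sqrt(-70*(-139) + 992) = sqrt(9730 + 992) = sqrt(10722)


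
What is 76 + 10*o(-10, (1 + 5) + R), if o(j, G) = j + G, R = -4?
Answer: -4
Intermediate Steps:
o(j, G) = G + j
76 + 10*o(-10, (1 + 5) + R) = 76 + 10*(((1 + 5) - 4) - 10) = 76 + 10*((6 - 4) - 10) = 76 + 10*(2 - 10) = 76 + 10*(-8) = 76 - 80 = -4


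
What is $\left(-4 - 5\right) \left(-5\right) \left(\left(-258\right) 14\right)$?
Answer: $-162540$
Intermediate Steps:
$\left(-4 - 5\right) \left(-5\right) \left(\left(-258\right) 14\right) = \left(-9\right) \left(-5\right) \left(-3612\right) = 45 \left(-3612\right) = -162540$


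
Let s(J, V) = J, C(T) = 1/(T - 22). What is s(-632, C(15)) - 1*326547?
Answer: -327179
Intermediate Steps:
C(T) = 1/(-22 + T)
s(-632, C(15)) - 1*326547 = -632 - 1*326547 = -632 - 326547 = -327179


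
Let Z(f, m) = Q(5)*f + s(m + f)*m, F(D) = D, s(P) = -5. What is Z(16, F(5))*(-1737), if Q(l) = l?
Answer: -95535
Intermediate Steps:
Z(f, m) = -5*m + 5*f (Z(f, m) = 5*f - 5*m = -5*m + 5*f)
Z(16, F(5))*(-1737) = (-5*5 + 5*16)*(-1737) = (-25 + 80)*(-1737) = 55*(-1737) = -95535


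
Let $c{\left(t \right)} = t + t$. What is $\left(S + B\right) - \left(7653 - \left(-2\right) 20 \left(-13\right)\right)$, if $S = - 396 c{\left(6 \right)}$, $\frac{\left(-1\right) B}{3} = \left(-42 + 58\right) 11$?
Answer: $-12413$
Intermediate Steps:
$c{\left(t \right)} = 2 t$
$B = -528$ ($B = - 3 \left(-42 + 58\right) 11 = - 3 \cdot 16 \cdot 11 = \left(-3\right) 176 = -528$)
$S = -4752$ ($S = - 396 \cdot 2 \cdot 6 = \left(-396\right) 12 = -4752$)
$\left(S + B\right) - \left(7653 - \left(-2\right) 20 \left(-13\right)\right) = \left(-4752 - 528\right) - \left(7653 - \left(-2\right) 20 \left(-13\right)\right) = -5280 - 7133 = -12413$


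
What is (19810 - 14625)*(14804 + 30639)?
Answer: 235621955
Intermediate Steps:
(19810 - 14625)*(14804 + 30639) = 5185*45443 = 235621955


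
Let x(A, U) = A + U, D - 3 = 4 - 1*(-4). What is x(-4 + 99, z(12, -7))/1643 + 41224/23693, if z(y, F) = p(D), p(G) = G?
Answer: 1325330/734483 ≈ 1.8044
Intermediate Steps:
D = 11 (D = 3 + (4 - 1*(-4)) = 3 + (4 + 4) = 3 + 8 = 11)
z(y, F) = 11
x(-4 + 99, z(12, -7))/1643 + 41224/23693 = ((-4 + 99) + 11)/1643 + 41224/23693 = (95 + 11)*(1/1643) + 41224*(1/23693) = 106*(1/1643) + 41224/23693 = 2/31 + 41224/23693 = 1325330/734483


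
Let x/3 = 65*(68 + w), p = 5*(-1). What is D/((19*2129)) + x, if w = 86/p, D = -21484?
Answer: 400686122/40451 ≈ 9905.5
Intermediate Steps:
p = -5
w = -86/5 (w = 86/(-5) = 86*(-⅕) = -86/5 ≈ -17.200)
x = 9906 (x = 3*(65*(68 - 86/5)) = 3*(65*(254/5)) = 3*3302 = 9906)
D/((19*2129)) + x = -21484/(19*2129) + 9906 = -21484/40451 + 9906 = 400686122/40451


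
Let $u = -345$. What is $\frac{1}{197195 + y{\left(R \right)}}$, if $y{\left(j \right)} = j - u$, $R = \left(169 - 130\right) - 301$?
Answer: $\frac{1}{197278} \approx 5.069 \cdot 10^{-6}$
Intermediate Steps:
$R = -262$ ($R = 39 - 301 = -262$)
$y{\left(j \right)} = 345 + j$ ($y{\left(j \right)} = j - -345 = j + 345 = 345 + j$)
$\frac{1}{197195 + y{\left(R \right)}} = \frac{1}{197195 + \left(345 - 262\right)} = \frac{1}{197195 + 83} = \frac{1}{197278}$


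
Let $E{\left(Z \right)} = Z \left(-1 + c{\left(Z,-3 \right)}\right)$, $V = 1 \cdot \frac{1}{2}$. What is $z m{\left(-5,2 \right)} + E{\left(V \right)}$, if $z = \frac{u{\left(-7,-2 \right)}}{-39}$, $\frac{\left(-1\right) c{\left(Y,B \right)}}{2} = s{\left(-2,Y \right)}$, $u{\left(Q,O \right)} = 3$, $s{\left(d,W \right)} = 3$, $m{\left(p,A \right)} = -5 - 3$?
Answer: $- \frac{75}{26} \approx -2.8846$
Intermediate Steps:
$m{\left(p,A \right)} = -8$
$V = \frac{1}{2}$ ($V = 1 \cdot \frac{1}{2} = \frac{1}{2} \approx 0.5$)
$c{\left(Y,B \right)} = -6$ ($c{\left(Y,B \right)} = \left(-2\right) 3 = -6$)
$E{\left(Z \right)} = - 7 Z$ ($E{\left(Z \right)} = Z \left(-1 - 6\right) = Z \left(-7\right) = - 7 Z$)
$z = - \frac{1}{13}$ ($z = \frac{3}{-39} = 3 \left(- \frac{1}{39}\right) = - \frac{1}{13} \approx -0.076923$)
$z m{\left(-5,2 \right)} + E{\left(V \right)} = \left(- \frac{1}{13}\right) \left(-8\right) - \frac{7}{2} = \frac{8}{13} - \frac{7}{2} = - \frac{75}{26}$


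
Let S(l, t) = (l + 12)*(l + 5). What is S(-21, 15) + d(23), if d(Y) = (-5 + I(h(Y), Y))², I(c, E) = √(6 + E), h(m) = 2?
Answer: 198 - 10*√29 ≈ 144.15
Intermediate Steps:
S(l, t) = (5 + l)*(12 + l) (S(l, t) = (12 + l)*(5 + l) = (5 + l)*(12 + l))
d(Y) = (-5 + √(6 + Y))²
S(-21, 15) + d(23) = (60 + (-21)² + 17*(-21)) + (-5 + √(6 + 23))² = (60 + 441 - 357) + (-5 + √29)² = 144 + (-5 + √29)²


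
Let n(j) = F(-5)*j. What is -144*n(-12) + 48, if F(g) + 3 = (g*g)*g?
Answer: -221136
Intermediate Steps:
F(g) = -3 + g³ (F(g) = -3 + (g*g)*g = -3 + g²*g = -3 + g³)
n(j) = -128*j (n(j) = (-3 + (-5)³)*j = (-3 - 125)*j = -128*j)
-144*n(-12) + 48 = -(-18432)*(-12) + 48 = -144*1536 + 48 = -221184 + 48 = -221136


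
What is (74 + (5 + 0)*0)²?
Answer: 5476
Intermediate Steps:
(74 + (5 + 0)*0)² = (74 + 5*0)² = (74 + 0)² = 74² = 5476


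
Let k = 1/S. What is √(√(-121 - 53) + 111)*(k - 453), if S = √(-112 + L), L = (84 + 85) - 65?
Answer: √(111 + I*√174)*(-1812 - I*√2)/4 ≈ -4780.8 - 286.82*I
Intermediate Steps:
L = 104 (L = 169 - 65 = 104)
S = 2*I*√2 (S = √(-112 + 104) = √(-8) = 2*I*√2 ≈ 2.8284*I)
k = -I*√2/4 (k = 1/(2*I*√2) = -I*√2/4 ≈ -0.35355*I)
√(√(-121 - 53) + 111)*(k - 453) = √(√(-121 - 53) + 111)*(-I*√2/4 - 453) = √(√(-174) + 111)*(-453 - I*√2/4) = √(I*√174 + 111)*(-453 - I*√2/4) = √(111 + I*√174)*(-453 - I*√2/4)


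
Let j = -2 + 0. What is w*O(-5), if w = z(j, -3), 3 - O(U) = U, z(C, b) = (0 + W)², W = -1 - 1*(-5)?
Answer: 128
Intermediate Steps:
W = 4 (W = -1 + 5 = 4)
j = -2
z(C, b) = 16 (z(C, b) = (0 + 4)² = 4² = 16)
O(U) = 3 - U
w = 16
w*O(-5) = 16*(3 - 1*(-5)) = 16*(3 + 5) = 16*8 = 128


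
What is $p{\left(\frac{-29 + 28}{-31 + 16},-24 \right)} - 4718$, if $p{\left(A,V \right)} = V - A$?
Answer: $- \frac{71131}{15} \approx -4742.1$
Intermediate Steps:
$p{\left(\frac{-29 + 28}{-31 + 16},-24 \right)} - 4718 = \left(-24 - \frac{-29 + 28}{-31 + 16}\right) - 4718 = \left(-24 - - \frac{1}{-15}\right) - 4718 = \left(-24 - \left(-1\right) \left(- \frac{1}{15}\right)\right) - 4718 = \left(-24 - \frac{1}{15}\right) - 4718 = - \frac{361}{15} - 4718 = - \frac{71131}{15}$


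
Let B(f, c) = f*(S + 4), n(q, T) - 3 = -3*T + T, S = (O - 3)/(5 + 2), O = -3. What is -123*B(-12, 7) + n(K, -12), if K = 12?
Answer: 32661/7 ≈ 4665.9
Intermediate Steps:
S = -6/7 (S = (-3 - 3)/(5 + 2) = -6/7 ≈ -0.85714)
n(q, T) = 3 - 2*T (n(q, T) = 3 + (-3*T + T) = 3 - 2*T)
B(f, c) = 22*f/7 (B(f, c) = f*(-6/7 + 4) = f*(22/7) = 22*f/7)
-123*B(-12, 7) + n(K, -12) = -2706*(-12)/7 + (3 - 2*(-12)) = -123*(-264/7) + (3 + 24) = 32472/7 + 27 = 32661/7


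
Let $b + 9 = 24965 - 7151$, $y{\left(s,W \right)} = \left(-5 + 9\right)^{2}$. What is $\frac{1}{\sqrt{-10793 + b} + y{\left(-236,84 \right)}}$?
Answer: $- \frac{4}{1689} + \frac{\sqrt{1753}}{3378} \approx 0.010026$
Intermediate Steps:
$y{\left(s,W \right)} = 16$ ($y{\left(s,W \right)} = 4^{2} = 16$)
$b = 17805$ ($b = -9 + \left(24965 - 7151\right) = -9 + 17814 = 17805$)
$\frac{1}{\sqrt{-10793 + b} + y{\left(-236,84 \right)}} = \frac{1}{\sqrt{-10793 + 17805} + 16} = \frac{1}{\sqrt{7012} + 16} = \frac{1}{2 \sqrt{1753} + 16} = \frac{1}{16 + 2 \sqrt{1753}}$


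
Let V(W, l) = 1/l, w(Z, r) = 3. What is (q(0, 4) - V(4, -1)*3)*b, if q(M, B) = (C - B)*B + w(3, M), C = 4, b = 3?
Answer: 18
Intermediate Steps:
q(M, B) = 3 + B*(4 - B) (q(M, B) = (4 - B)*B + 3 = B*(4 - B) + 3 = 3 + B*(4 - B))
(q(0, 4) - V(4, -1)*3)*b = ((3 - 1*4**2 + 4*4) - 1/(-1)*3)*3 = ((3 - 1*16 + 16) - 1*(-1)*3)*3 = ((3 - 16 + 16) + 1*3)*3 = (3 + 3)*3 = 6*3 = 18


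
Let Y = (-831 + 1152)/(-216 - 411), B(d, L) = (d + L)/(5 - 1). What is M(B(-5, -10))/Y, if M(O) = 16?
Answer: -3344/107 ≈ -31.252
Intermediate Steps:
B(d, L) = L/4 + d/4 (B(d, L) = (L + d)/4 = (L + d)*(¼) = L/4 + d/4)
Y = -107/209 (Y = 321/(-627) = 321*(-1/627) = -107/209 ≈ -0.51196)
M(B(-5, -10))/Y = 16/(-107/209) = 16*(-209/107) = -3344/107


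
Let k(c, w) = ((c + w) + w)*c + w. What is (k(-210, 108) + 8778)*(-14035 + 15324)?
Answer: 9829914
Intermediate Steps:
k(c, w) = w + c*(c + 2*w) (k(c, w) = (c + 2*w)*c + w = c*(c + 2*w) + w = w + c*(c + 2*w))
(k(-210, 108) + 8778)*(-14035 + 15324) = ((108 + (-210)² + 2*(-210)*108) + 8778)*(-14035 + 15324) = ((108 + 44100 - 45360) + 8778)*1289 = (-1152 + 8778)*1289 = 7626*1289 = 9829914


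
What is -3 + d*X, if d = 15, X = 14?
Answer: 207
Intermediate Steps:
-3 + d*X = -3 + 15*14 = -3 + 210 = 207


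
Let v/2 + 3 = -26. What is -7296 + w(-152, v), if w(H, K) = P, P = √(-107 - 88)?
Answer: -7296 + I*√195 ≈ -7296.0 + 13.964*I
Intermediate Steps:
v = -58 (v = -6 + 2*(-26) = -6 - 52 = -58)
P = I*√195 (P = √(-195) = I*√195 ≈ 13.964*I)
w(H, K) = I*√195
-7296 + w(-152, v) = -7296 + I*√195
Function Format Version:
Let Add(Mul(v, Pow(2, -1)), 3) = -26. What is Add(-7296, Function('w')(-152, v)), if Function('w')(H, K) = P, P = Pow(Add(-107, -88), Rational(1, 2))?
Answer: Add(-7296, Mul(I, Pow(195, Rational(1, 2)))) ≈ Add(-7296.0, Mul(13.964, I))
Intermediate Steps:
v = -58 (v = Add(-6, Mul(2, -26)) = Add(-6, -52) = -58)
P = Mul(I, Pow(195, Rational(1, 2))) (P = Pow(-195, Rational(1, 2)) = Mul(I, Pow(195, Rational(1, 2))) ≈ Mul(13.964, I))
Function('w')(H, K) = Mul(I, Pow(195, Rational(1, 2)))
Add(-7296, Function('w')(-152, v)) = Add(-7296, Mul(I, Pow(195, Rational(1, 2))))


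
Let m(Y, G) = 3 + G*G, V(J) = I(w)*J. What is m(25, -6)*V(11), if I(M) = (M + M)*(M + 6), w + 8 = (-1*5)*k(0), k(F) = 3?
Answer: 335478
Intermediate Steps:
w = -23 (w = -8 - 1*5*3 = -8 - 5*3 = -8 - 15 = -23)
I(M) = 2*M*(6 + M) (I(M) = (2*M)*(6 + M) = 2*M*(6 + M))
V(J) = 782*J (V(J) = (2*(-23)*(6 - 23))*J = (2*(-23)*(-17))*J = 782*J)
m(Y, G) = 3 + G**2
m(25, -6)*V(11) = (3 + (-6)**2)*(782*11) = (3 + 36)*8602 = 39*8602 = 335478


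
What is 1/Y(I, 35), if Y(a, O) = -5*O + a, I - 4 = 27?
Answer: -1/144 ≈ -0.0069444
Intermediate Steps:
I = 31 (I = 4 + 27 = 31)
Y(a, O) = a - 5*O
1/Y(I, 35) = 1/(31 - 5*35) = 1/(31 - 175) = 1/(-144) = -1/144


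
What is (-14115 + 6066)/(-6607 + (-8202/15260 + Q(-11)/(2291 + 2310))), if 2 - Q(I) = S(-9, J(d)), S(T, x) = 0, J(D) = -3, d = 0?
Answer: 94188405290/77320583617 ≈ 1.2182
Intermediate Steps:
Q(I) = 2 (Q(I) = 2 - 1*0 = 2 + 0 = 2)
(-14115 + 6066)/(-6607 + (-8202/15260 + Q(-11)/(2291 + 2310))) = (-14115 + 6066)/(-6607 + (-8202/15260 + 2/(2291 + 2310))) = -8049/(-6607 + (-8202*1/15260 + 2/4601)) = -8049/(-6607 + (-4101/7630 + 2*(1/4601))) = -8049/(-6607 + (-4101/7630 + 2/4601)) = -8049/(-6607 - 18853441/35105630) = -8049/(-231961750851/35105630) = -8049*(-35105630/231961750851) = 94188405290/77320583617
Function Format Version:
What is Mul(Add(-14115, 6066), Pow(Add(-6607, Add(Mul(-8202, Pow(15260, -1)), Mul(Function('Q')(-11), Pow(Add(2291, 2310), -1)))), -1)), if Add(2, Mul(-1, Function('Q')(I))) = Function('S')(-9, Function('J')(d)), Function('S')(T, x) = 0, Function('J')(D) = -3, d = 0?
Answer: Rational(94188405290, 77320583617) ≈ 1.2182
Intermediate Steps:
Function('Q')(I) = 2 (Function('Q')(I) = Add(2, Mul(-1, 0)) = Add(2, 0) = 2)
Mul(Add(-14115, 6066), Pow(Add(-6607, Add(Mul(-8202, Pow(15260, -1)), Mul(Function('Q')(-11), Pow(Add(2291, 2310), -1)))), -1)) = Mul(Add(-14115, 6066), Pow(Add(-6607, Add(Mul(-8202, Pow(15260, -1)), Mul(2, Pow(Add(2291, 2310), -1)))), -1)) = Mul(-8049, Pow(Add(-6607, Add(Mul(-8202, Rational(1, 15260)), Mul(2, Pow(4601, -1)))), -1)) = Mul(-8049, Pow(Add(-6607, Add(Rational(-4101, 7630), Mul(2, Rational(1, 4601)))), -1)) = Mul(-8049, Pow(Add(-6607, Add(Rational(-4101, 7630), Rational(2, 4601))), -1)) = Mul(-8049, Pow(Add(-6607, Rational(-18853441, 35105630)), -1)) = Mul(-8049, Pow(Rational(-231961750851, 35105630), -1)) = Mul(-8049, Rational(-35105630, 231961750851)) = Rational(94188405290, 77320583617)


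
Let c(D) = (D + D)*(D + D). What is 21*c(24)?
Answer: 48384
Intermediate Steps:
c(D) = 4*D² (c(D) = (2*D)*(2*D) = 4*D²)
21*c(24) = 21*(4*24²) = 21*(4*576) = 21*2304 = 48384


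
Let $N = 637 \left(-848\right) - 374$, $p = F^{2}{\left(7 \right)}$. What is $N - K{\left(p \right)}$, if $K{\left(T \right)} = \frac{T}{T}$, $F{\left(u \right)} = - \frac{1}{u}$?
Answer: $-540551$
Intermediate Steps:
$p = \frac{1}{49}$ ($p = \left(- \frac{1}{7}\right)^{2} = \frac{1}{49} \approx 0.020408$)
$N = -540550$ ($N = -540176 - 374 = -540550$)
$K{\left(T \right)} = 1$
$N - K{\left(p \right)} = -540550 - 1 = -540551$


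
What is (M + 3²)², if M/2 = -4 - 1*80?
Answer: 25281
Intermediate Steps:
M = -168 (M = 2*(-4 - 1*80) = 2*(-4 - 80) = 2*(-84) = -168)
(M + 3²)² = (-168 + 3²)² = (-168 + 9)² = (-159)² = 25281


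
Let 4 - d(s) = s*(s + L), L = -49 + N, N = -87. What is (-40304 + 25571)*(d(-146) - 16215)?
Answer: 845423739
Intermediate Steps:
L = -136 (L = -49 - 87 = -136)
d(s) = 4 - s*(-136 + s) (d(s) = 4 - s*(s - 136) = 4 - s*(-136 + s))
(-40304 + 25571)*(d(-146) - 16215) = (-40304 + 25571)*((4 - 1*(-146)² + 136*(-146)) - 16215) = -14733*((4 - 1*21316 - 19856) - 16215) = -14733*((4 - 21316 - 19856) - 16215) = -14733*(-41168 - 16215) = -14733*(-57383) = 845423739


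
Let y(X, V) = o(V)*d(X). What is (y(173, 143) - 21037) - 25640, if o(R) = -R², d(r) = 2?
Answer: -87575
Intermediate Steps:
y(X, V) = -2*V² (y(X, V) = -V²*2 = -2*V²)
(y(173, 143) - 21037) - 25640 = (-2*143² - 21037) - 25640 = (-2*20449 - 21037) - 25640 = (-40898 - 21037) - 25640 = -61935 - 25640 = -87575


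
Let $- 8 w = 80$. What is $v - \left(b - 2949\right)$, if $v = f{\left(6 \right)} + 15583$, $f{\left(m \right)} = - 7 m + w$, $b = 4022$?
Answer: $14458$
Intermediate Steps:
$w = -10$ ($w = \left(- \frac{1}{8}\right) 80 = -10$)
$f{\left(m \right)} = -10 - 7 m$ ($f{\left(m \right)} = - 7 m - 10 = -10 - 7 m$)
$v = 15531$ ($v = \left(-10 - 42\right) + 15583 = -52 + 15583 = 15531$)
$v - \left(b - 2949\right) = 15531 - \left(4022 - 2949\right) = 15531 - 1073 = 14458$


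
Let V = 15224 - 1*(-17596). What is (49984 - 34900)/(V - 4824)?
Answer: 1257/2333 ≈ 0.53879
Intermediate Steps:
V = 32820 (V = 15224 + 17596 = 32820)
(49984 - 34900)/(V - 4824) = (49984 - 34900)/(32820 - 4824) = 15084/27996 = 15084*(1/27996) = 1257/2333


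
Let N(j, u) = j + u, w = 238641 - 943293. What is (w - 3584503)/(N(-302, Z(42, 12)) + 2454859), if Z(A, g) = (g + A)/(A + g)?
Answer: -4289155/2454558 ≈ -1.7474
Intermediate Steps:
w = -704652
Z(A, g) = 1 (Z(A, g) = (A + g)/(A + g) = 1)
(w - 3584503)/(N(-302, Z(42, 12)) + 2454859) = (-704652 - 3584503)/((-302 + 1) + 2454859) = -4289155/(-301 + 2454859) = -4289155/2454558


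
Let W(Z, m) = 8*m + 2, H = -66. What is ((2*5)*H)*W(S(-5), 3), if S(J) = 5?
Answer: -17160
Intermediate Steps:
W(Z, m) = 2 + 8*m
((2*5)*H)*W(S(-5), 3) = ((2*5)*(-66))*(2 + 8*3) = (10*(-66))*(2 + 24) = -660*26 = -17160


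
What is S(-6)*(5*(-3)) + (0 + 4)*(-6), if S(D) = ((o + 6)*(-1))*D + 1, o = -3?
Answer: -309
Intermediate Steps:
S(D) = 1 - 3*D (S(D) = ((-3 + 6)*(-1))*D + 1 = (3*(-1))*D + 1 = -3*D + 1 = 1 - 3*D)
S(-6)*(5*(-3)) + (0 + 4)*(-6) = (1 - 3*(-6))*(5*(-3)) + (0 + 4)*(-6) = (1 + 18)*(-15) + 4*(-6) = 19*(-15) - 24 = -285 - 24 = -309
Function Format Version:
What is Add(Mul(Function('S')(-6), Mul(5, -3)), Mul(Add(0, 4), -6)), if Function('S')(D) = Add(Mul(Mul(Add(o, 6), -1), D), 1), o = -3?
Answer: -309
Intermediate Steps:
Function('S')(D) = Add(1, Mul(-3, D)) (Function('S')(D) = Add(Mul(Mul(Add(-3, 6), -1), D), 1) = Add(Mul(Mul(3, -1), D), 1) = Add(Mul(-3, D), 1) = Add(1, Mul(-3, D)))
Add(Mul(Function('S')(-6), Mul(5, -3)), Mul(Add(0, 4), -6)) = Add(Mul(Add(1, Mul(-3, -6)), Mul(5, -3)), Mul(Add(0, 4), -6)) = Add(Mul(Add(1, 18), -15), Mul(4, -6)) = Add(Mul(19, -15), -24) = Add(-285, -24) = -309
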